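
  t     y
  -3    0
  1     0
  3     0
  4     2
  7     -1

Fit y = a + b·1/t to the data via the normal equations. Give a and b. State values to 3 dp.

a = 0.176, b = 0.086

From the data, Σ1 = 5, Σ1/t = 39/28, Σ1/t·1/t = 9209/7056.
Moment sums: Σy = 1, Σ1/t·y = 5/14.
MᵀM·[a, b]ᵀ = Mᵀy becomes [[5, 39/28]; [39/28, 9209/7056]]·[a, b]ᵀ = [1, 5/14]ᵀ.
Δ = 5·(9209/7056) − (39/28)² = 8089/1764.
a = (1·(9209/7056) − (39/28)·(5/14))/(8089/1764) = 5699/32356; b = (5·(5/14) − (39/28)·1)/(8089/1764) = 693/8089.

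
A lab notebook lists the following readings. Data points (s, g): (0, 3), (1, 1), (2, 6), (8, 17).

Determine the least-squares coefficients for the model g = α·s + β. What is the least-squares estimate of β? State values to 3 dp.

Sums needed: Σs·s = 69, Σs = 11, Σ1 = 4.
Right-hand side: Σs·g = 149, Σg = 27.
Normal equations: [[69, 11]; [11, 4]]·[α, β]ᵀ = [149, 27]ᵀ.
det = 69·4 − 11² = 155.
α = (149·4 − 11·27)/155 = 299/155; β = (69·27 − 11·149)/155 = 224/155.

β = 1.445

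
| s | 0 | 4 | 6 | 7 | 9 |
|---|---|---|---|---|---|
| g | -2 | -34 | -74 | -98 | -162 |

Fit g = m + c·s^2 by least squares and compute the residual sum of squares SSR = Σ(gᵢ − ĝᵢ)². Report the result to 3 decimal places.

SSR = 1.435

The normal equations are: 5·m + 182·c = -370;  182·m + 10514·c = -21132.
(Σ1 = 5, Σs^2 = 182, Σs^2·s^2 = 10514, Σg = -370, Σs^2·g = -21132.)
Δ = 5·10514 − 182² = 19446.
m = ((-370)·10514 − 182·(-21132))/19446 = -3154/1389; c = (5·(-21132) − 182·(-370))/19446 = -19160/9723.
Residuals: 376/1389, -648/3241, -7664/9723, 384/463, -1088/9723; SSR = 13952/9723.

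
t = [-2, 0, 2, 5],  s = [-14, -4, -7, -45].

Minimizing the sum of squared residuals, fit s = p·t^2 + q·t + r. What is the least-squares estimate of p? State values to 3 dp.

p = -1.998

The normal equations are: 657·p + 125·q + 33·r = -1209;  125·p + 33·q + 5·r = -211;  33·p + 5·q + 4·r = -70.
Solving the 3×3 system (Gaussian elimination) gives p = -13099/6556, q = 10743/6556, r = -5023/1639.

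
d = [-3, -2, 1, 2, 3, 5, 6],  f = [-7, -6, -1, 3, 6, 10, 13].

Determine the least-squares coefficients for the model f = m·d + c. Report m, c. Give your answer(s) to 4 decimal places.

m = 2.2712, c = -1.3220

Normal-equation sums: Σd·d = 88, Σd = 12, Σ1 = 7.
For Mᵀf: Σd·f = 184, Σf = 18.
Normal equations: [[88, 12]; [12, 7]]·[m, c]ᵀ = [184, 18]ᵀ.
Eliminating c: 7·(row 1) − 12·(row 2) gives 472·m = 7·184 − 12·18 = 1072, so m = 134/59.
Then c = (18 − 12·(134/59))/7 = -78/59.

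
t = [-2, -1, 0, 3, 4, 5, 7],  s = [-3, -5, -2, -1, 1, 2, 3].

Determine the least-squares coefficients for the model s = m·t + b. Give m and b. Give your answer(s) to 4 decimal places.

m = 0.8072, b = -2.5593

Forming MᵀM = [[104, 16]; [16, 7]] and Mᵀs = [43, -5]ᵀ gives MᵀM·[m, b]ᵀ = Mᵀs.
Determinant 104·7 − 16² = 472.
m = (43·7 − 16·(-5))/472 = 381/472; b = (104·(-5) − 16·43)/472 = -151/59.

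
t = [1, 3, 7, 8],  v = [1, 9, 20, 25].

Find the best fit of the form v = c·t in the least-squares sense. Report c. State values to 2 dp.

c = 2.99

Setting ∂/∂c … = 0 gives: 123·c = 368.
(Σt·t = 123, Σt·v = 368.)
c = 368/123 = 2.99187.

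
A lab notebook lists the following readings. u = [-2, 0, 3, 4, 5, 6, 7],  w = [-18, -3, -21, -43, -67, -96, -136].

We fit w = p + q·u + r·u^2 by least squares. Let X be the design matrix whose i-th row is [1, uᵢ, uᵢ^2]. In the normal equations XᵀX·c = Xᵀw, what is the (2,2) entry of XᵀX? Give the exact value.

139

Row 2 ↔ basis u, column 2 ↔ basis u, so (XᵀX)_{2,2} = Σᵢ (u)·(u) = (-2)·(-2) + (0)·(0) + (3)·(3) + (4)·(4) + (5)·(5) + (6)·(6) + (7)·(7) = 139.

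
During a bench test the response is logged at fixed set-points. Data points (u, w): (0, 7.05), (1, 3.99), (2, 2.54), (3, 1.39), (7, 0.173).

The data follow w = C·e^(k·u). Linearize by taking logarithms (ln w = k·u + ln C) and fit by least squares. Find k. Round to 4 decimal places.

k = -0.5287

With ln wᵢ as the transformed response and uᵢ as the regressor:
XᵀX = [[63.0000, 13.0000]; [13.0000, 5]], rhs = [-8.0452, 2.8438]ᵀ  (here Σu = 13.0000, Σ(u)² = 63.0000, Σln w = 2.8438, Σu·ln w = -8.0452).
Solving (det = 146.0000): k = -0.52874, ln C = 1.94348.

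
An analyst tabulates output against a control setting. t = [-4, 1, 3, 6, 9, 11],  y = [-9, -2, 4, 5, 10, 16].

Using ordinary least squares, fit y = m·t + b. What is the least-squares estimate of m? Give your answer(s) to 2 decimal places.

Normal-equation sums: Σt·t = 264, Σt = 26, Σ1 = 6.
Moment sums: Σt·y = 342, Σy = 24.
AᵀA·[m, b]ᵀ = Aᵀy becomes [[264, 26]; [26, 6]]·[m, b]ᵀ = [342, 24]ᵀ.
Determinant 264·6 − 26² = 908.
m = (342·6 − 26·24)/908 = 357/227; b = (264·24 − 26·342)/908 = -639/227.

m = 1.57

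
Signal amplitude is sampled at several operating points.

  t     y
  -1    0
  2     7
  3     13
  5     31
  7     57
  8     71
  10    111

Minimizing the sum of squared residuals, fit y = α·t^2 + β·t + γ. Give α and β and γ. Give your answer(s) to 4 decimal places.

α = 0.9822, β = 1.1567, γ = 0.4501

Setting ∂/∂α … = 0 gives: 17220·α + 2014·β + 252·γ = 19357;  2014·α + 252·β + 34·γ = 2285;  252·α + 34·β + 7·γ = 290.
(Σt^2·t^2 = 17220, Σt^2·t = 2014, Σt^2 = 252, Σt·t = 252, Σt = 34, Σ1 = 7, Σt^2·y = 19357, Σt·y = 2285, Σy = 290.)
Row-reducing yields α = 287443/292642, β = 48355/41806, γ = 65861/146321.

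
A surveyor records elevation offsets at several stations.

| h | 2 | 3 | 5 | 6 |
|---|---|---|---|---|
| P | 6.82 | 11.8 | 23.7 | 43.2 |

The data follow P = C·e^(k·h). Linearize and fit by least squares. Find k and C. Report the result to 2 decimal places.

Linearized form: ln P = k·h + ln C. From the 4 transformed points,
Over the data: Σh = 16.0000, Σ(h)² = 74.0000, Σln P = 11.3193, Σh·ln P = 49.6664.
Normal system: [[74.0000, 16.0000]; [16.0000, 4]]·[k, ln C]ᵀ = [49.6664, 11.3193]ᵀ.
Solving (det = 40.0000): k = 0.43893, ln C = 1.07408, so C = exp(1.07408) = 2.92731.

k = 0.44, C = 2.93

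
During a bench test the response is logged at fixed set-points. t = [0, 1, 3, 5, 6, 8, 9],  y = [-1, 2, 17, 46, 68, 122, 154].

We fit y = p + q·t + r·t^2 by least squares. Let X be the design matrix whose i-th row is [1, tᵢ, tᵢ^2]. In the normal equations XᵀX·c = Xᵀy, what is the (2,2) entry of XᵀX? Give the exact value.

Row 2 ↔ basis t, column 2 ↔ basis t, so (XᵀX)_{2,2} = Σᵢ (t)·(t) = (0)·(0) + (1)·(1) + (3)·(3) + (5)·(5) + (6)·(6) + (8)·(8) + (9)·(9) = 216.

216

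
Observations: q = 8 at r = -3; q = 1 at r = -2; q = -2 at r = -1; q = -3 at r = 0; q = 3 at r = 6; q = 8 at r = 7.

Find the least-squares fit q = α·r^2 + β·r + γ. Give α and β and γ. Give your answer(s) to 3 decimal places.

α = 0.542, β = -2.074, γ = -4.024

XᵀX·[α, β, γ]ᵀ = Xᵀq reads: 3795·α + 523·β + 99·γ = 574;  523·α + 99·β + 7·γ = 50;  99·α + 7·β + 6·γ = 15.
(Σr^2·r^2 = 3795, Σr^2·r = 523, Σr^2 = 99, Σr·r = 99, Σr = 7, Σ1 = 6, Σr^2·q = 574, Σr·q = 50, Σq = 15.)
Solving the 3×3 system (Gaussian elimination) gives α = 1231/2271, β = -1570/757, γ = -9139/2271.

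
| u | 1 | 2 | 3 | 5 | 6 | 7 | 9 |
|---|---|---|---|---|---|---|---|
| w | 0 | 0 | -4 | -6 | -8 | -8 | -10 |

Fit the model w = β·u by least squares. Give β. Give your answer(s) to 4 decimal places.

From the data, Σu·u = 205.
For Xᵀw: Σu·w = -236.
Normal equations: [[205]]·[β]ᵀ = [-236]ᵀ.
Hence β = -236 / 205 ≈ -1.15122.

β = -1.1512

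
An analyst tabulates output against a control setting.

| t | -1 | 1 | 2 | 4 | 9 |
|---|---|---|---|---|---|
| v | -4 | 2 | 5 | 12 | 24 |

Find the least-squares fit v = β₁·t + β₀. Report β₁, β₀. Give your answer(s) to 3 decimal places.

β₁ = 2.810, β₀ = -0.631

Entries of XᵀX: Σt·t = 103, Σt = 15, Σ1 = 5.
And Σt·v = 280, Σv = 39.
So XᵀX·[β₁, β₀]ᵀ = Xᵀv: [[103, 15]; [15, 5]]·[β₁, β₀]ᵀ = [280, 39]ᵀ.
Eliminating β₀: 5·(row 1) − 15·(row 2) gives 290·β₁ = 5·280 − 15·39 = 815, so β₁ = 163/58.
Then β₀ = (39 − 15·(163/58))/5 = -183/290.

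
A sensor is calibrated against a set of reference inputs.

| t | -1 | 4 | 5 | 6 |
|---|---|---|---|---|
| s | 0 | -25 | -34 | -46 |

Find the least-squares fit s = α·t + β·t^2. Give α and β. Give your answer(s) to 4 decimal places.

α = -2.2741, β = -0.9124

Setting ∂/∂α … = 0 gives: 78·α + 404·β = -546;  404·α + 2178·β = -2906.
(Σt·t = 78, Σt·t^2 = 404, Σt^2·t^2 = 2178, Σt·s = -546, Σt^2·s = -2906.)
Eliminating β: 2178·(row 1) − 404·(row 2) gives 6668·α = 2178·(-546) − 404·(-2906) = -15164, so α = -3791/1667.
Then β = ((-2906) − 404·(-3791/1667))/2178 = -1521/1667.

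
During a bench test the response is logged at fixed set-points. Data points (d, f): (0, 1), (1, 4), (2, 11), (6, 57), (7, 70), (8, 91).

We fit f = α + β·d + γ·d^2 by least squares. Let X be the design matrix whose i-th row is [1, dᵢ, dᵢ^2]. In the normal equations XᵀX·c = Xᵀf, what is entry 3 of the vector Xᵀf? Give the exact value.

Entry 3 ↔ basis d^2, so (Xᵀf)_{3} = Σᵢ (d^2)·fᵢ = (0)·(1) + (1)·(4) + (4)·(11) + (36)·(57) + (49)·(70) + (64)·(91) = 11354.

11354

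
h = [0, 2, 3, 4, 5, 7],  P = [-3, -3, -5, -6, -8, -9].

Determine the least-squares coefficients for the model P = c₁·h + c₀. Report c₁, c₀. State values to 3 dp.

With design matrix X, XᵀX = [[103, 21]; [21, 6]] and XᵀP = [-148, -34]ᵀ.
det = 103·6 − 21² = 177.
c₁ = ((-148)·6 − 21·(-34))/177 = -58/59; c₀ = (103·(-34) − 21·(-148))/177 = -394/177.

c₁ = -0.983, c₀ = -2.226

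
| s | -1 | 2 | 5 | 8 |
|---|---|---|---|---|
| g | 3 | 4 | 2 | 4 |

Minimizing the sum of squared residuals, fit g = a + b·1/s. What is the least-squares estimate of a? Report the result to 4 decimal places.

a = 3.2658

From the data, Σ1 = 4, Σ1/s = -7/40, Σ1/s·1/s = 2089/1600.
For Xᵀg: Σg = 13, Σ1/s·g = -1/10.
Δ = 4·(2089/1600) − (-7/40)² = 8307/1600.
a = (13·(2089/1600) − (-7/40)·(-1/10))/(8307/1600) = 9043/2769; b = (4·(-1/10) − (-7/40)·13)/(8307/1600) = 1000/2769.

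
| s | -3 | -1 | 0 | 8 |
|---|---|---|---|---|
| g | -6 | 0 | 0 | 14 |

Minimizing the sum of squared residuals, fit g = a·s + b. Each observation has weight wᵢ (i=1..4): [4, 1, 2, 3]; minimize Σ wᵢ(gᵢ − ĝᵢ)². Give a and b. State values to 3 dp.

With design matrix A, AᵀWA = [[229, 11]; [11, 10]] and AᵀWg = [408, 18]ᵀ.
det = 229·10 − 11² = 2169.
a = (408·10 − 11·18)/2169 = 1294/723; b = (229·18 − 11·408)/2169 = -122/723.

a = 1.790, b = -0.169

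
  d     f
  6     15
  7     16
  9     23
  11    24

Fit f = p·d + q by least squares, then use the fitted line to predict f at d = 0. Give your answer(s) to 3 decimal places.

MᵀM·[p, q]ᵀ = Mᵀf reads: 287·p + 33·q = 673;  33·p + 4·q = 78.
(Σd·d = 287, Σd = 33, Σ1 = 4, Σd·f = 673, Σf = 78.)
Determinant 287·4 − 33² = 59.
p = (673·4 − 33·78)/59 = 2; q = (287·78 − 33·673)/59 = 3.
At d = 0: f̂ = (2)·(0) + (3)·(1) = 3.

f̂ = 3.000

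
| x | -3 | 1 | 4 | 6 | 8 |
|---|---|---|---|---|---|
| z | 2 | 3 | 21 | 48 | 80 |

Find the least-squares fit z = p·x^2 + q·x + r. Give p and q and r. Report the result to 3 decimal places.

AᵀA·[p, q, r]ᵀ = Aᵀz reads: 5730·p + 766·q + 126·r = 7205;  766·p + 126·q + 16·r = 1009;  126·p + 16·q + 5·r = 154.
(Σx^2·x^2 = 5730, Σx^2·x = 766, Σx^2 = 126, Σx·x = 126, Σx = 16, Σ1 = 5, Σx^2·z = 7205, Σx·z = 1009, Σz = 154.)
Row-reducing yields p = 19179/18586, q = 17620/9293, r = -11815/9293.

p = 1.032, q = 1.896, r = -1.271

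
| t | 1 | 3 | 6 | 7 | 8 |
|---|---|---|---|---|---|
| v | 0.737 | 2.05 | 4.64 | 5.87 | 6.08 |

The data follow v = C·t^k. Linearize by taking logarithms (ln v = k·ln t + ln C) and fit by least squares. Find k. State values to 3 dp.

Let Y = ln v. Fitting Y = k·ln t + ln C by least squares:
Sums: Σln t = 6.9157, Σ(ln t)² = 12.5280, Σln v = 5.5222, Σln t·ln v = 10.7358.
Normal system: [[12.5280, 6.9157]; [6.9157, 5]]·[k, ln C]ᵀ = [10.7358, 5.5222]ᵀ.
Δ = 12.5280·5 − (6.9157)² = 14.8127; k = (10.7358·5 − 6.9157·5.5222)/14.8127 = 1.04565, ln C = (12.5280·5.5222 − 6.9157·10.7358)/14.8127 = -0.34183.

k = 1.046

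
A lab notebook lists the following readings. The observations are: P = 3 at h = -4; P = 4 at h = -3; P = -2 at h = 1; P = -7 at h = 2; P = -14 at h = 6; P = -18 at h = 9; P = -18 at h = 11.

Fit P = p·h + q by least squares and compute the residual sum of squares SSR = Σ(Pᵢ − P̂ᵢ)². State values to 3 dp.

Entries of MᵀM: Σh·h = 268, Σh = 22, Σ1 = 7.
Moment sums: Σh·P = -484, ΣP = -52.
MᵀM·[p, q]ᵀ = MᵀP becomes [[268, 22]; [22, 7]]·[p, q]ᵀ = [-484, -52]ᵀ.
Determinant 268·7 − 22² = 1392.
p = ((-484)·7 − 22·(-52))/1392 = -187/116; q = (268·(-52) − 22·(-484))/1392 = -137/58.
Residuals: -63/58, 177/116, 229/116, -41/29, -57/29, -131/116, 243/116; SSR = 549/29.

SSR = 18.931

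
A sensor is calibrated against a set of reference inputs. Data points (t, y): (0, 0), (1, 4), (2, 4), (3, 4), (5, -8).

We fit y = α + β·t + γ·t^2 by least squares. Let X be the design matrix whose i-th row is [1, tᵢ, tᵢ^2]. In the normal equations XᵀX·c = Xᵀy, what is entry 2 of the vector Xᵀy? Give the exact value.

-16

Entry 2 ↔ basis t, so (Xᵀy)_{2} = Σᵢ (t)·yᵢ = (0)·(0) + (1)·(4) + (2)·(4) + (3)·(4) + (5)·(-8) = -16.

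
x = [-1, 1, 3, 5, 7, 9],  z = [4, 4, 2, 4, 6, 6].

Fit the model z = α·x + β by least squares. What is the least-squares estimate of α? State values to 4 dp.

Entries of AᵀA: Σx·x = 166, Σx = 24, Σ1 = 6.
And Σx·z = 122, Σz = 26.
det = 166·6 − 24² = 420.
α = (122·6 − 24·26)/420 = 9/35; β = (166·26 − 24·122)/420 = 347/105.

α = 0.2571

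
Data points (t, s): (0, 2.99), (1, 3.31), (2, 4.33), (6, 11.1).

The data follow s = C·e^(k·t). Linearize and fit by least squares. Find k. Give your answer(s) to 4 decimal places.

With ln sᵢ as the transformed response and tᵢ as the regressor:
AᵀA = [[41.0000, 9.0000]; [9.0000, 4]], rhs = [18.5698, 6.1647]ᵀ  (here Σt = 9.0000, Σ(t)² = 41.0000, Σln s = 6.1647, Σt·ln s = 18.5698).
Δ = 41.0000·4 − (9.0000)² = 83.0000; k = (18.5698·4 − 9.0000·6.1647)/83.0000 = 0.22646, ln C = (41.0000·6.1647 − 9.0000·18.5698)/83.0000 = 1.03164.

k = 0.2265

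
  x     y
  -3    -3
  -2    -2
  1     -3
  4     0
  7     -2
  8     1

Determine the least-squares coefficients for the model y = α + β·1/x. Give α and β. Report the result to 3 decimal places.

α = -1.489, β = -0.097

Setting ∂/∂α … = 0 gives: 6·α + (115/168)·β = -9;  (115/168)·α + (41197/28224)·β = -65/56.
(Σ1 = 6, Σ1/x = 115/168, Σ1/x·1/x = 41197/28224, Σy = -9, Σ1/x·y = -65/56.)
Eliminating β: (41197/28224)·(row 1) − (115/168)·(row 2) gives (233957/28224)·α = (41197/28224)·(-9) − (115/168)·(-65/56) = -4147/336, so α = -348348/233957.
Then β = ((-65/56) − (115/168)·(-348348/233957))/(41197/28224) = -22680/233957.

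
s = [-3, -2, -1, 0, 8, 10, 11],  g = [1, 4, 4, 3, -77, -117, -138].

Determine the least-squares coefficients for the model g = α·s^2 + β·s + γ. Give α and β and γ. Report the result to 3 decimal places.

α = -0.955, β = -2.352, γ = 2.796

With design matrix A, AᵀA = [[28835, 2807, 299]; [2807, 299, 23]; [299, 23, 7]] and Aᵀg = [-33297, -3319, -320]ᵀ.
Row-reducing yields α = -54295/56868, β = -66883/28434, γ = 53003/18956.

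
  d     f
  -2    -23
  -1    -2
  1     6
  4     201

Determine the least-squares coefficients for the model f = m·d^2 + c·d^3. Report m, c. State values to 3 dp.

m = 0.430, c = 3.035

The normal equations are: 274·m + 992·c = 3128;  992·m + 4162·c = 13056.
Δ = 274·4162 − 992² = 156324.
m = (3128·4162 − 992·13056)/156324 = 16796/39081; c = (274·13056 − 992·3128)/156324 = 118592/39081.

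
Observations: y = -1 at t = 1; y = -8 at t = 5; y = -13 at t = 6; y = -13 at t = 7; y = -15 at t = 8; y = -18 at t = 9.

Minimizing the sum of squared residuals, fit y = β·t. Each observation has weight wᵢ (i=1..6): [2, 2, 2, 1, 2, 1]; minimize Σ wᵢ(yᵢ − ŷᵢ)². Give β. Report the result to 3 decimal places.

β = -1.914

The normal system MᵀWM·[β]ᵀ = MᵀWy is [[382]]·[β]ᵀ = [-731]ᵀ.
β = (-731)/382 = -1.91361.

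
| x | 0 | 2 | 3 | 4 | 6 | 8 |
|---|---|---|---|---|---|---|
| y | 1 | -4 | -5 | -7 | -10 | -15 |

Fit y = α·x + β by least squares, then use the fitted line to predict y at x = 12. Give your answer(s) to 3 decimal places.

Forming MᵀM = [[129, 23]; [23, 6]] and Mᵀy = [-231, -40]ᵀ gives MᵀM·[α, β]ᵀ = Mᵀy.
Determinant 129·6 − 23² = 245.
α = ((-231)·6 − 23·(-40))/245 = -466/245; β = (129·(-40) − 23·(-231))/245 = 153/245.
At x = 12: ŷ = (-466/245)·(12) + (153/245)·(1) = -111/5.

ŷ = -22.200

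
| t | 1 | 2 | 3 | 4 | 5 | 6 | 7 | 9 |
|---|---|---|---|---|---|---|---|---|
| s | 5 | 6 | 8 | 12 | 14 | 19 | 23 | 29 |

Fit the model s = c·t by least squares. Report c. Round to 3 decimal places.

c = 3.145

Compute the Gram sums: Σt·t = 221.
Moment sums: Σt·s = 695.
Normal equations: [[221]]·[c]ᵀ = [695]ᵀ.
Hence c = 695 / 221 ≈ 3.1448.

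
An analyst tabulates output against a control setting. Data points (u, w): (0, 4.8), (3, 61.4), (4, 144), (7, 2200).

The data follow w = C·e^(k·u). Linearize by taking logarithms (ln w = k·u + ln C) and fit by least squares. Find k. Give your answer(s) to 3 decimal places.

k = 0.875

Linearized form: ln w = k·u + ln C. From the 4 transformed points,
AᵀA = [[74.0000, 14.0000]; [14.0000, 4]], rhs = [86.1050, 18.3521]ᵀ  (here Σu = 14.0000, Σ(u)² = 74.0000, Σln w = 18.3521, Σu·ln w = 86.1050).
Solving (det = 100.0000): k = 0.87491, ln C = 1.52582.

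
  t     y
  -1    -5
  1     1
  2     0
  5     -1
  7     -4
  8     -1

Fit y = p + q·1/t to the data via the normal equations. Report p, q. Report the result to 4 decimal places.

Normal-equation sums: Σ1 = 6, Σ1/t = 271/280, Σ1/t·1/t = 182361/78400.
Moment sums: Σy = -10, Σ1/t·y = 1429/280.
AᵀA·[p, q]ᵀ = Aᵀy becomes [[6, 271/280]; [271/280, 182361/78400]]·[p, q]ᵀ = [-10, 1429/280]ᵀ.
Eliminating q: (182361/78400)·(row 1) − (271/280)·(row 2) gives (40829/3136)·p = (182361/78400)·(-10) − (271/280)·(1429/280) = -2210869/78400, so p = -2210869/1020725.
Then q = ((1429/280) − (271/280)·(-2210869/1020725))/(182361/78400) = 631904/204145.

p = -2.1660, q = 3.0954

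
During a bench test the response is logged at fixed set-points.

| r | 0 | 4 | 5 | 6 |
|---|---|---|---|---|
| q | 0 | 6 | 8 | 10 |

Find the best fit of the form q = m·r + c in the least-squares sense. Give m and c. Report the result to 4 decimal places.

Compute the Gram sums: Σr·r = 77, Σr = 15, Σ1 = 4.
And Σr·q = 124, Σq = 24.
Eliminating c: 4·(row 1) − 15·(row 2) gives 83·m = 4·124 − 15·24 = 136, so m = 136/83.
Then c = (24 − 15·(136/83))/4 = -12/83.

m = 1.6386, c = -0.1446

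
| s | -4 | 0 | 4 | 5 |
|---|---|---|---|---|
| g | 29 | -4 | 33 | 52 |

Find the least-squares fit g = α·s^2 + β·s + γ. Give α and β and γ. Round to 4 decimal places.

XᵀX·[α, β, γ]ᵀ = Xᵀg reads: 1137·α + 125·β + 57·γ = 2292;  125·α + 57·β + 5·γ = 276;  57·α + 5·β + 4·γ = 110.
(Σs^2·s^2 = 1137, Σs^2·s = 125, Σs^2 = 57, Σs·s = 57, Σs = 5, Σ1 = 4, Σs^2·g = 2292, Σs·g = 276, Σg = 110.)
Row-reducing yields α = 7331/3398, β = 1509/3398, γ = -6454/1699.

α = 2.1574, β = 0.4441, γ = -3.7987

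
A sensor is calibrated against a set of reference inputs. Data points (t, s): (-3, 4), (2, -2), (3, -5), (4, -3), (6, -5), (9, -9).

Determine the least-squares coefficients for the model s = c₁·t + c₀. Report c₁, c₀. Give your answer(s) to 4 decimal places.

c₁ = -1.0307, c₀ = 0.2740

Sums needed: Σt·t = 155, Σt = 21, Σ1 = 6.
For Aᵀs: Σt·s = -154, Σs = -20.
Normal equations: [[155, 21]; [21, 6]]·[c₁, c₀]ᵀ = [-154, -20]ᵀ.
Determinant 155·6 − 21² = 489.
c₁ = ((-154)·6 − 21·(-20))/489 = -168/163; c₀ = (155·(-20) − 21·(-154))/489 = 134/489.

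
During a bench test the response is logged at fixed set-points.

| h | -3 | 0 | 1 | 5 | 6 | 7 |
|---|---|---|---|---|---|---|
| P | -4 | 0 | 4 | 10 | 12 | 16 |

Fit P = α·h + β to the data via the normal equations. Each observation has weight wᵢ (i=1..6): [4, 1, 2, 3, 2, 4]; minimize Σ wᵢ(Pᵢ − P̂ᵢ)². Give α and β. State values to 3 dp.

α = 1.920, β = 1.474

AᵀWA·[α, β]ᵀ = AᵀWP reads: 381·α + 45·β = 798;  45·α + 16·β = 110.
Determinant 381·16 − 45² = 4071.
α = (798·16 − 45·110)/4071 = 2606/1357; β = (381·110 − 45·798)/4071 = 2000/1357.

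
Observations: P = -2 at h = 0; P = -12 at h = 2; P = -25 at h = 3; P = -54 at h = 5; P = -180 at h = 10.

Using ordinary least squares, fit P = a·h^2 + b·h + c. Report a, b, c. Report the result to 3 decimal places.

a = -1.479, b = -3.063, c = -1.522

Sums needed: Σh^2·h^2 = 10722, Σh^2·h = 1160, Σh^2 = 138, Σh·h = 138, Σh = 20, Σ1 = 5.
And Σh^2·P = -19623, Σh·P = -2169, ΣP = -273.
Normal equations: [[10722, 1160, 138]; [1160, 138, 20]; [138, 20, 5]]·[a, b, c]ᵀ = [-19623, -2169, -273]ᵀ.
Solving the 3×3 system (Gaussian elimination) gives a = -115749/78254, b = -239727/78254, c = -59544/39127.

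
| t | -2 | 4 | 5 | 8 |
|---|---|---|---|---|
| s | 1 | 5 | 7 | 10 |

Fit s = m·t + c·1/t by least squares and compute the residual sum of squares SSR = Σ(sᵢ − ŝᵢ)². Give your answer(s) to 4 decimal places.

From the data, Σt·t = 109, Σt·1/t = 4, Σ1/t·1/t = 589/1600.
Right-hand side: Σt·s = 133, Σ1/t·s = 17/5.
MᵀM·[m, c]ᵀ = Mᵀs becomes [[109, 4]; [4, 589/1600]]·[m, c]ᵀ = [133, 17/5]ᵀ.
Determinant 109·(589/1600) − 4² = 38601/1600.
m = (133·(589/1600) − 4·(17/5))/(38601/1600) = 18859/12867; c = (109·(17/5) − 4·133)/(38601/1600) = -86080/12867.
Residuals: 2515/4289, 3473/4289, 4330/4289, -3814/4289; SSR = 12050/4289.

SSR = 2.8095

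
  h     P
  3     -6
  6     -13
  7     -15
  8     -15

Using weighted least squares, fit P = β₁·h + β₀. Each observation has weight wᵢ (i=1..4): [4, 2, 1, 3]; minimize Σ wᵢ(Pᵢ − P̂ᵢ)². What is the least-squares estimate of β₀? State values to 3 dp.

From the data, Σwᵢ·h·h = 349, Σwᵢ·h = 55, Σwᵢ·1 = 10.
And Σwᵢ·h·P = -693, Σwᵢ·P = -110.
Normal equations: [[349, 55]; [55, 10]]·[β₁, β₀]ᵀ = [-693, -110]ᵀ.
Eliminating β₀: 10·(row 1) − 55·(row 2) gives 465·β₁ = 10·(-693) − 55·(-110) = -880, so β₁ = -176/93.
Then β₀ = ((-110) − 55·(-176/93))/10 = -55/93.

β₀ = -0.591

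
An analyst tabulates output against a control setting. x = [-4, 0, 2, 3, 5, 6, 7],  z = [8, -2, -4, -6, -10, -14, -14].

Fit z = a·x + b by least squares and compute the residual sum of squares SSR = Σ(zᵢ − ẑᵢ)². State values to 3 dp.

With design matrix M, MᵀM = [[139, 19]; [19, 7]] and Mᵀz = [-290, -42]ᵀ.
Determinant 139·7 − 19² = 612.
a = ((-290)·7 − 19·(-42))/612 = -308/153; b = (139·(-42) − 19·(-290))/612 = -82/153.
Residuals: 74/153, -224/153, 86/153, 88/153, 92/153, -212/153, 32/51; SSR = 872/153.

SSR = 5.699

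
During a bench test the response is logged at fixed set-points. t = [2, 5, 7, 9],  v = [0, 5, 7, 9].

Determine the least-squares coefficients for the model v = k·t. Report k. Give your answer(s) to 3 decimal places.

The normal system AᵀA·[k]ᵀ = Aᵀv is [[159]]·[k]ᵀ = [155]ᵀ.
Hence k = 155 / 159 ≈ 0.974843.

k = 0.975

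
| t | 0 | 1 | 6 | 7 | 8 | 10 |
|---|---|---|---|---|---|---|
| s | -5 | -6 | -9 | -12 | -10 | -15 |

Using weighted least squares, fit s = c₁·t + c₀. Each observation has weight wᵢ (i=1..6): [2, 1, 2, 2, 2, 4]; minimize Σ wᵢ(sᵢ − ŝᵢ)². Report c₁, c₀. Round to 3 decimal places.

Normal-equation sums: Σwᵢ·t·t = 699, Σwᵢ·t = 83, Σwᵢ·1 = 13.
And Σwᵢ·t·s = -1042, Σwᵢ·s = -138.
Eliminating c₀: 13·(row 1) − 83·(row 2) gives 2198·c₁ = 13·(-1042) − 83·(-138) = -2092, so c₁ = -1046/1099.
Then c₀ = ((-138) − 83·(-1046/1099))/13 = -4988/1099.

c₁ = -0.952, c₀ = -4.539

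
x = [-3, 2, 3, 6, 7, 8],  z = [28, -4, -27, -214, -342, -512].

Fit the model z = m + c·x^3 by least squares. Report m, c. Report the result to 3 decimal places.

Compute the Gram sums: Σ1 = 6, Σx^3 = 1079, Σx^3·x^3 = 427971.
Moment sums: Σz = -1071, Σx^3·z = -427191.
det = 6·427971 − 1079² = 1403585.
m = ((-1071)·427971 − 1079·(-427191))/1403585 = 2582148/1403585; c = (6·(-427191) − 1079·(-1071))/1403585 = -1407537/1403585.

m = 1.840, c = -1.003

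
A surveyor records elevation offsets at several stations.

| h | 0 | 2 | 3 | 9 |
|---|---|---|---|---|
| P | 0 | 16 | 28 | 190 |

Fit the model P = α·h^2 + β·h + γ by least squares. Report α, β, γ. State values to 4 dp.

Entries of XᵀX: Σh^2·h^2 = 6658, Σh^2·h = 764, Σh^2 = 94, Σh·h = 94, Σh = 14, Σ1 = 4.
For XᵀP: Σh^2·P = 15706, Σh·P = 1826, ΣP = 234.
So XᵀX·[α, β, γ]ᵀ = XᵀP: [[6658, 764, 94]; [764, 94, 14]; [94, 14, 4]]·[α, β, γ]ᵀ = [15706, 1826, 234]ᵀ.
Inverting the 3×3 Gram matrix, [α, β, γ]ᵀ = [709/366, 6683/1830, 119/610]ᵀ.

α = 1.9372, β = 3.6519, γ = 0.1951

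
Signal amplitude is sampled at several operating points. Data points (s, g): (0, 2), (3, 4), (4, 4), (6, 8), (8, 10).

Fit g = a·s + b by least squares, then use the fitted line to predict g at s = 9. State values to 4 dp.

ĝ = 10.6087

XᵀX·[a, b]ᵀ = Xᵀg reads: 125·a + 21·b = 156;  21·a + 5·b = 28.
(Σs·s = 125, Σs = 21, Σ1 = 5, Σs·g = 156, Σg = 28.)
Determinant 125·5 − 21² = 184.
a = (156·5 − 21·28)/184 = 24/23; b = (125·28 − 21·156)/184 = 28/23.
At s = 9: ĝ = (24/23)·(9) + (28/23)·(1) = 244/23.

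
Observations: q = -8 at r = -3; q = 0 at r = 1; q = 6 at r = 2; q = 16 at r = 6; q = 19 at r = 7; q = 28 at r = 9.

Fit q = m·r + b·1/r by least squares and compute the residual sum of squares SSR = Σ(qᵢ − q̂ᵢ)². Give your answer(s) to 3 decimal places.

Setting ∂/∂m … = 0 gives: 180·m + 6·b = 517;  6·m + (11285/7938)·b = 892/63.
(Σr·r = 180, Σr·1/r = 6, Σ1/r·1/r = 11285/7938, Σr·q = 517, Σ1/r·q = 892/63.)
det = 180·(11285/7938) − 6² = 96974/441.
m = (517·(11285/7938) − 6·(892/63))/(96974/441) = 5159993/1745532; b = (180·(892/63) − 6·517)/(96974/441) = -122031/48487.
Residuals: 17117/581844, -766877/1745532, 587441/436383, -191605/145461, -2327255/1745532, 324787/193948; SSR = 14528095/1745532.

SSR = 8.323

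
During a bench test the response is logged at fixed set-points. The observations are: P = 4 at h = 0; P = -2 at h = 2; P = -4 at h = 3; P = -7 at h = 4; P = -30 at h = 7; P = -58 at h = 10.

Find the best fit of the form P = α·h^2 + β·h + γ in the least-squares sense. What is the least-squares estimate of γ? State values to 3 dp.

γ = 3.672

The normal equations are: 12754·α + 1442·β + 178·γ = -7426;  1442·α + 178·β + 26·γ = -834;  178·α + 26·β + 6·γ = -97.
Inverting the 3×3 Gram matrix, [α, β, γ]ᵀ = [-7397/14424, -15395/14424, 2207/601]ᵀ.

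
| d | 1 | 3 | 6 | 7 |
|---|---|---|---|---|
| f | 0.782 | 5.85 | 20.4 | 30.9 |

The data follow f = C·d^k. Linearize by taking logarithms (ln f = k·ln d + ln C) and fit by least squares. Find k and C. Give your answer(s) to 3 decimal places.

With ln fᵢ as the transformed response and ln dᵢ as the regressor:
Over the data: Σln d = 4.8363, Σ(ln d)² = 8.2039, Σln f = 7.9668, Σln d·ln f = 14.0197.
Normal system: [[8.2039, 4.8363]; [4.8363, 4]]·[k, ln C]ᵀ = [14.0197, 7.9668]ᵀ.
Solving (det = 9.4260): k = 1.86175, ln C = -0.25928, so C = exp(-0.25928) = 0.77161.

k = 1.862, C = 0.772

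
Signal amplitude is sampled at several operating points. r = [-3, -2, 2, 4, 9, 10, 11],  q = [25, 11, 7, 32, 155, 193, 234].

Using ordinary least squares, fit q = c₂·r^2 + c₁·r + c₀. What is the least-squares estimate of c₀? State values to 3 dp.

c₀ = 2.313

The normal equations are: 31571·c₂ + 3097·c₁ + 335·c₀ = 60978;  3097·c₂ + 335·c₁ + 31·c₀ = 5944;  335·c₂ + 31·c₁ + 7·c₀ = 657.
(Σr^2·r^2 = 31571, Σr^2·r = 3097, Σr^2 = 335, Σr·r = 335, Σr = 31, Σ1 = 7, Σr^2·q = 60978, Σr·q = 5944, Σq = 657.)
Inverting the 3×3 Gram matrix, [c₂, c₁, c₀]ᵀ = [3303395/1641858, -1758553/1641858, 632822/273643]ᵀ.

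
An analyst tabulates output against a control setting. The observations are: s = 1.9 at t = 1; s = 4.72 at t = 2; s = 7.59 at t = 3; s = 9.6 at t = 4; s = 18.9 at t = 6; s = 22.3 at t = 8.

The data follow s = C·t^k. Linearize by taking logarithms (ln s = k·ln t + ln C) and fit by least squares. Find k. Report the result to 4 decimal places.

k = 1.2033

Taking logs, ln s = k·ln t + ln C, so regress ln s on ln t.
Sums: Σln t = 7.0493, Σ(ln t)² = 11.1437, Σln s = 12.5260, Σln t·ln s = 18.1599.
Normal system: [[11.1437, 7.0493]; [7.0493, 6]]·[k, ln C]ᵀ = [18.1599, 12.5260]ᵀ.
Slope k = (n·Σln t·ln s − Σln t·Σln s)/(n·Σ(ln t)² − (Σln t)²) = (6·18.1599 − 7.0493·12.5260)/17.1702 = 1.20327; ln C = (Σln s − k·Σln t)/n = 0.67398.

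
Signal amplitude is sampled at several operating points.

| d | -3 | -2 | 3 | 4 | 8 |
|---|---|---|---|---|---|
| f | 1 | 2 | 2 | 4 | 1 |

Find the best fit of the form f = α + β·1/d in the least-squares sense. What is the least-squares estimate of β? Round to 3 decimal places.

AᵀA·[α, β]ᵀ = Aᵀf reads: 5·α + (-1/8)·β = 10;  (-1/8)·α + (317/576)·β = 11/24.
Eliminating β: (317/576)·(row 1) − (-1/8)·(row 2) gives (197/72)·α = (317/576)·10 − (-1/8)·(11/24) = 3203/576, so α = 3203/1576.
Then β = ((11/24) − (-1/8)·(3203/1576))/(317/576) = 255/197.

β = 1.294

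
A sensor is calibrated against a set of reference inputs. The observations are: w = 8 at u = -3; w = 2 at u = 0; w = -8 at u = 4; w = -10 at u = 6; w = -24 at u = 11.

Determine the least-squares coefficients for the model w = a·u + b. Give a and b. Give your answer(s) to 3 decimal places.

With design matrix A, AᵀA = [[182, 18]; [18, 5]] and Aᵀw = [-380, -32]ᵀ.
Eliminating b: 5·(row 1) − 18·(row 2) gives 586·a = 5·(-380) − 18·(-32) = -1324, so a = -662/293.
Then b = ((-32) − 18·(-662/293))/5 = 508/293.

a = -2.259, b = 1.734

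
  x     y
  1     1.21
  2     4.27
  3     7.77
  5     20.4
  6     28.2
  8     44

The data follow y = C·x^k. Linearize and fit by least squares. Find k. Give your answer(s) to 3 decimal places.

k = 1.735

Linearized form: ln y = k·ln x + ln C. From the 6 transformed points,
Σln x = 7.2724, Σ(ln x)² = 11.8122, Σln y = 13.8316, Σln x·ln y = 21.9642.
Equations: 11.8122·k + 7.2724·ln C = 21.9642;  7.2724·k + 6·ln C = 13.8316.
Slope k = (n·Σln x·ln y − Σln x·Σln y)/(n·Σ(ln x)² − (Σln x)²) = (6·21.9642 − 7.2724·13.8316)/17.9853 = 1.73457; ln C = (Σln y − k·Σln x)/n = 0.20284.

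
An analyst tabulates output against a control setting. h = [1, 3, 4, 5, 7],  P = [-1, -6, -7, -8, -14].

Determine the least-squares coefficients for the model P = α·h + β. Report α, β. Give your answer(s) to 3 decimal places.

α = -2.050, β = 1.000

Forming XᵀX = [[100, 20]; [20, 5]] and XᵀP = [-185, -36]ᵀ gives XᵀX·[α, β]ᵀ = XᵀP.
det = 100·5 − 20² = 100.
α = ((-185)·5 − 20·(-36))/100 = -41/20; β = (100·(-36) − 20·(-185))/100 = 1.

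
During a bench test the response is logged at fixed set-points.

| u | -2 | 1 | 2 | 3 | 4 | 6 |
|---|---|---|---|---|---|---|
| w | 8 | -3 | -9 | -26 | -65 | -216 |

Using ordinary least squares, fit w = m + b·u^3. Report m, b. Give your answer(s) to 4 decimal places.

m = -0.6534, b = -0.9970

Forming MᵀM = [[6, 308]; [308, 51610]] and Mᵀw = [-311, -51657]ᵀ gives MᵀM·[m, b]ᵀ = Mᵀw.
det = 6·51610 − 308² = 214796.
m = ((-311)·51610 − 308·(-51657))/214796 = -70177/107398; b = (6·(-51657) − 308·(-311))/214796 = -107077/107398.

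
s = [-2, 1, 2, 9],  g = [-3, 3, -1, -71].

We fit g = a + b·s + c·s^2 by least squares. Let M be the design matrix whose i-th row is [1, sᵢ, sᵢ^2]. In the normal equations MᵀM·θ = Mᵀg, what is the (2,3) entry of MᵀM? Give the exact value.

730

Row 2 ↔ basis s, column 3 ↔ basis s^2, so (MᵀM)_{2,3} = Σᵢ (s)·(s^2) = (-2)·(4) + (1)·(1) + (2)·(4) + (9)·(81) = 730.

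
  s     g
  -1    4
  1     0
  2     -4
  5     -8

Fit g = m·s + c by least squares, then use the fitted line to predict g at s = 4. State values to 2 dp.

ĝ = -6.56

Normal-equation sums: Σs·s = 31, Σs = 7, Σ1 = 4.
For Mᵀg: Σs·g = -52, Σg = -8.
So MᵀM·[m, c]ᵀ = Mᵀg: [[31, 7]; [7, 4]]·[m, c]ᵀ = [-52, -8]ᵀ.
Eliminating c: 4·(row 1) − 7·(row 2) gives 75·m = 4·(-52) − 7·(-8) = -152, so m = -152/75.
Then c = ((-8) − 7·(-152/75))/4 = 116/75.
At s = 4: ĝ = (-152/75)·(4) + (116/75)·(1) = -164/25.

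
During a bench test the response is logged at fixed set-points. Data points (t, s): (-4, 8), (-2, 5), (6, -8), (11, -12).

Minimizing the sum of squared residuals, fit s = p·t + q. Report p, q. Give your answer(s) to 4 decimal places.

Sums needed: Σt·t = 177, Σt = 11, Σ1 = 4.
And Σt·s = -222, Σs = -7.
So AᵀA·[p, q]ᵀ = Aᵀs: [[177, 11]; [11, 4]]·[p, q]ᵀ = [-222, -7]ᵀ.
det = 177·4 − 11² = 587.
p = ((-222)·4 − 11·(-7))/587 = -811/587; q = (177·(-7) − 11·(-222))/587 = 1203/587.

p = -1.3816, q = 2.0494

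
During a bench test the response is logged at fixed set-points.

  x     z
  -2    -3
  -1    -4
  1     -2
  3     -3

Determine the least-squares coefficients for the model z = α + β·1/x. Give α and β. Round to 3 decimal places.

α = -2.965, β = 0.850

Setting ∂/∂α … = 0 gives: 4·α + (-1/6)·β = -12;  (-1/6)·α + (85/36)·β = 5/2.
Determinant 4·(85/36) − (-1/6)² = 113/12.
α = ((-12)·(85/36) − (-1/6)·(5/2))/(113/12) = -335/113; β = (4·(5/2) − (-1/6)·(-12))/(113/12) = 96/113.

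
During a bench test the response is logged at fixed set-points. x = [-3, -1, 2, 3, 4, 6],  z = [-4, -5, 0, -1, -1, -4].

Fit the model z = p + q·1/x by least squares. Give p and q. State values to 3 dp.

Normal-equation sums: Σ1 = 6, Σ1/x = -1/12, Σ1/x·1/x = 25/16.
Right-hand side: Σz = -15, Σ1/x·z = 61/12.
det = 6·(25/16) − (-1/12)² = 1349/144.
p = ((-15)·(25/16) − (-1/12)·(61/12))/(1349/144) = -3314/1349; q = (6·(61/12) − (-1/12)·(-15))/(1349/144) = 4212/1349.

p = -2.457, q = 3.122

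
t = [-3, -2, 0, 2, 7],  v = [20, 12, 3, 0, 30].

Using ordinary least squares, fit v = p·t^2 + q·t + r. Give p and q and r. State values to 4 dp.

Forming AᵀA = [[2514, 316, 66]; [316, 66, 4]; [66, 4, 5]] and Aᵀv = [1698, 126, 65]ᵀ gives AᵀA·[p, q, r]ᵀ = Aᵀv.
Row-reducing yields p = 41594/42367, q = -124401/42367, r = 101251/42367.

p = 0.9818, q = -2.9363, r = 2.3899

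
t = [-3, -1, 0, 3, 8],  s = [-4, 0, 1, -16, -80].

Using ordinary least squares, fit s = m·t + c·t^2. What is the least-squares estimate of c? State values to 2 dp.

XᵀX·[m, c]ᵀ = Xᵀs reads: 83·m + 511·c = -676;  511·m + 4259·c = -5300.
det = 83·4259 − 511² = 92376.
m = ((-676)·4259 − 511·(-5300))/92376 = -2372/1283; c = (83·(-5300) − 511·(-676))/92376 = -1312/1283.

c = -1.02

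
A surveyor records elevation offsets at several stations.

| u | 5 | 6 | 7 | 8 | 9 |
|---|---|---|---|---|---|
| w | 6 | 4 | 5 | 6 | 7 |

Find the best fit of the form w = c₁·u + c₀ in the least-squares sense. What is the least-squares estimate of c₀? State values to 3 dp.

Compute the Gram sums: Σu·u = 255, Σu = 35, Σ1 = 5.
And Σu·w = 200, Σw = 28.
Eliminating c₀: 5·(row 1) − 35·(row 2) gives 50·c₁ = 5·200 − 35·28 = 20, so c₁ = 2/5.
Then c₀ = (28 − 35·(2/5))/5 = 14/5.

c₀ = 2.800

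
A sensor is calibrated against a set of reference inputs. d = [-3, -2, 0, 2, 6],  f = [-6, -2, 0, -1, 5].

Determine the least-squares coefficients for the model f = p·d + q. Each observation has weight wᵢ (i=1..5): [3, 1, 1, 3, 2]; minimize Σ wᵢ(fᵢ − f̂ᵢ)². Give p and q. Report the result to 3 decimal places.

Compute the Gram sums: Σwᵢ·d·d = 115, Σwᵢ·d = 7, Σwᵢ·1 = 10.
Moment sums: Σwᵢ·d·f = 112, Σwᵢ·f = -13.
Δ = 115·10 − 7² = 1101.
p = (112·10 − 7·(-13))/1101 = 1211/1101; q = (115·(-13) − 7·112)/1101 = -2279/1101.

p = 1.100, q = -2.070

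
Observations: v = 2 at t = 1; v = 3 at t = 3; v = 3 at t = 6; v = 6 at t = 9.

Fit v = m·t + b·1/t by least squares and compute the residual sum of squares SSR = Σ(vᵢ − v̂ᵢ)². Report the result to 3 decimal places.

Forming XᵀX = [[127, 4]; [4, 373/324]] and Xᵀv = [83, 25/6]ᵀ gives XᵀX·[m, b]ᵀ = Xᵀv.
det = 127·(373/324) − 4² = 42187/324.
m = (83·(373/324) − 4·(25/6))/(42187/324) = 25559/42187; b = (127·(25/6) − 4·83)/(42187/324) = 63882/42187.
Residuals: -5067/42187, 28590/42187, -37440/42187, 15993/42187; SSR = 59274/42187.

SSR = 1.405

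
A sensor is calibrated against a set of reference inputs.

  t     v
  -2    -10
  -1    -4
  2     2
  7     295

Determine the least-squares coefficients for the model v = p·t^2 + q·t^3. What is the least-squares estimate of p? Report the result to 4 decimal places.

p = -0.9349

The normal equations are: 2434·p + 16806·q = 14419;  16806·p + 117778·q = 101285.
(Σt^2·t^2 = 2434, Σt^2·t^3 = 16806, Σt^3·t^3 = 117778, Σt^2·v = 14419, Σt^3·v = 101285.)
det = 2434·117778 − 16806² = 4230016.
p = (14419·117778 − 16806·101285)/4230016 = -494341/528752; q = (2434·101285 − 16806·14419)/4230016 = 525247/528752.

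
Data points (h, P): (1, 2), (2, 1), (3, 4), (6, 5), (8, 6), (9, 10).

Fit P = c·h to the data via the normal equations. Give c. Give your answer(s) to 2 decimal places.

Sums needed: Σh·h = 195.
Moment sums: Σh·P = 184.
Normal equations: [[195]]·[c]ᵀ = [184]ᵀ.
c = 184/195 = 0.94359.

c = 0.94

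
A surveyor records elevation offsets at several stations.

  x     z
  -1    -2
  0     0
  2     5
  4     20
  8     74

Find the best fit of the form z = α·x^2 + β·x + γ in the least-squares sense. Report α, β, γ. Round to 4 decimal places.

α = 1.0206, β = 1.2180, γ = -1.1161

From the data, Σx^2·x^2 = 4369, Σx^2·x = 583, Σx^2 = 85, Σx·x = 85, Σx = 13, Σ1 = 5.
Right-hand side: Σx^2·z = 5074, Σx·z = 684, Σz = 97.
So AᵀA·[α, β, γ]ᵀ = Aᵀz: [[4369, 583, 85]; [583, 85, 13]; [85, 13, 5]]·[α, β, γ]ᵀ = [5074, 684, 97]ᵀ.
Solving the 3×3 system (Gaussian elimination) gives α = 6803/6666, β = 8119/6666, γ = -1240/1111.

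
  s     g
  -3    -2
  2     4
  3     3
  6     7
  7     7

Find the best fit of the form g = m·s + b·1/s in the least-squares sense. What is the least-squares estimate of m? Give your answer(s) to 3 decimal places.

m = 0.983

Normal-equation sums: Σs·s = 107, Σs·1/s = 5, Σ1/s·1/s = 51/98.
Right-hand side: Σs·g = 114, Σ1/s·g = 35/6.
XᵀX·[m, b]ᵀ = Xᵀg becomes [[107, 5]; [5, 51/98]]·[m, b]ᵀ = [114, 35/6]ᵀ.
Δ = 107·(51/98) − 5² = 3007/98.
m = (114·(51/98) − 5·(35/6))/(3007/98) = 8867/9021; b = (107·(35/6) − 5·114)/(3007/98) = 15925/9021.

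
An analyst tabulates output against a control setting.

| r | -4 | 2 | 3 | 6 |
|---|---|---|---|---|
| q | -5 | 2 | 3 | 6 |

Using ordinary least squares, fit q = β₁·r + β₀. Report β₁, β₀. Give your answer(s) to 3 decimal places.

β₁ = 1.109, β₀ = -0.441

Forming MᵀM = [[65, 7]; [7, 4]] and Mᵀq = [69, 6]ᵀ gives MᵀM·[β₁, β₀]ᵀ = Mᵀq.
Eliminating β₀: 4·(row 1) − 7·(row 2) gives 211·β₁ = 4·69 − 7·6 = 234, so β₁ = 234/211.
Then β₀ = (6 − 7·(234/211))/4 = -93/211.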